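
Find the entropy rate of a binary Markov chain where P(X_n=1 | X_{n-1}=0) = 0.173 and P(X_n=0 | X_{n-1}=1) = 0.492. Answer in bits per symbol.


Stationary distribution: pi_0 = p10/(p01+p10) = 0.7398, pi_1 = 0.2602. Entropy rate H' = pi_0*H(p01) + pi_1*H(p10) = 0.7398*0.6645 + 0.2602*0.9998 = 0.7517

0.7517 bits/symbol


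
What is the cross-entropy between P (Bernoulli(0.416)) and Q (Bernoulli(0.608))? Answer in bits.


H(P,Q) = -p*log2(q) - (1-p)*log2(1-q). -0.416*log2(0.608) = 0.298628; -0.584*log2(0.392) = 0.789027. H(P,Q) = 0.298628 + 0.789027 = 1.0877

1.0877 bits


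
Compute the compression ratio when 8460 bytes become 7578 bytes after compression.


Ratio = original / compressed = 8460 / 7578 = 1.1164

1.1164


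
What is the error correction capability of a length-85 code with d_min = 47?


Correction capability = floor((d-1)/2) = floor((47-1)/2) = 23

23 errors


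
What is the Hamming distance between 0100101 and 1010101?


Count differing positions: ^ ^ ^ . . . . = 3 differences

3


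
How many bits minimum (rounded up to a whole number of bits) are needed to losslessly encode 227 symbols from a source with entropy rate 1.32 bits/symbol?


Minimum bits >= n * H = 227 * 1.32 = 299.64, rounded up to a whole number of bits = 300

300 bits


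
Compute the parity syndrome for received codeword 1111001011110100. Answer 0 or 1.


Syndrome = XOR of all bits = 1 XOR 1 XOR 1 XOR 1 XOR 0 XOR 0 XOR 1 XOR 0 XOR 1 XOR 1 XOR 1 XOR 1 XOR 0 XOR 1 XOR 0 XOR 0 = 0

0


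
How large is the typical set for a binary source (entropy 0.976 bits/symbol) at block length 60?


log2|A_typical| = nH = 60 * 0.976 = 58.56, so |A_typical| ~ 2^58.56 = 4.249e+17

4.249e+17


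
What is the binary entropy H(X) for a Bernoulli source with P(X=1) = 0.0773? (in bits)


H = -p*log2(p) - (1-p)*log2(1-p). -0.0773*log2(0.0773) = 0.285499; -0.9227*log2(0.9227) = 0.107095. H = 0.285499 + 0.107095 = 0.3926

0.3926 bits


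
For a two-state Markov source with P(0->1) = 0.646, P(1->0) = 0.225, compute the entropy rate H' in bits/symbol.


Stationary distribution: pi_0 = p10/(p01+p10) = 0.2583, pi_1 = 0.7417. Entropy rate H' = pi_0*H(p01) + pi_1*H(p10) = 0.2583*0.9376 + 0.7417*0.7692 = 0.8127

0.8127 bits/symbol


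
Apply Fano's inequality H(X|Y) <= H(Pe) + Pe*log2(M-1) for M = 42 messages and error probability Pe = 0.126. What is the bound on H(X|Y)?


H(Pe) = -Pe*log2(Pe) - (1-Pe)*log2(1-Pe) = -0.126*log2(0.126) - 0.874*log2(0.874) = 0.376552 + 0.169814 = 0.5464. Pe*log2(M-1) = 0.126*log2(41) = 0.675052. Bound = H(Pe) + Pe*log2(M-1) = 0.376552 + 0.169814 + 0.675052 = 1.2214

1.2214 bits


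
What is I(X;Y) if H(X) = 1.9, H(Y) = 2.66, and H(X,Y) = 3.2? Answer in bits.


I(X;Y) = H(X) + H(Y) - H(X,Y) = 1.9 + 2.66 - 3.2 = 1.36

1.36 bits


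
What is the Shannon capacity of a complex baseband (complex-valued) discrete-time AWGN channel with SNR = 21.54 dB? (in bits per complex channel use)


SNR_linear = 10^(21.54/10) = 142.5608; C = log2(1 + SNR_linear) = log2(1 + 142.5608) = 7.1655

7.1655 bits/channel use


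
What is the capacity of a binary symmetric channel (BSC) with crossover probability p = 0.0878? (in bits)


H(p) = -p*log2(p) - (1-p)*log2(1-p) = -0.0878*log2(0.0878) - 0.9122*log2(0.9122) = 0.308146 + 0.120938 = 0.4291. C = 1 - H(p) = 1 - 0.4291 = 0.5709

0.5709 bits


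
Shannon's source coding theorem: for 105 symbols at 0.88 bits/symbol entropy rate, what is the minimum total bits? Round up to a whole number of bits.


Minimum bits >= n * H = 105 * 0.88 = 92.4, rounded up to a whole number of bits = 93

93 bits


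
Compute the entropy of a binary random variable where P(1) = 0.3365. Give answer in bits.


H = -p*log2(p) - (1-p)*log2(1-p). -0.3365*log2(0.3365) = 0.528750; -0.6635*log2(0.6635) = 0.392680. H = 0.528750 + 0.392680 = 0.9214

0.9214 bits


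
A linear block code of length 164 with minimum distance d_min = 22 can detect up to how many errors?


Detection capability = d_min - 1 = 22 - 1 = 21

21 errors


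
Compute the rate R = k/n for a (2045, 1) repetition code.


Rate = k/n = 1/2045

1/2045


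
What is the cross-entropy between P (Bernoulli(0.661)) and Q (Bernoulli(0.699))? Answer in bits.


H(P,Q) = -p*log2(q) - (1-p)*log2(1-q). -0.661*log2(0.699) = 0.341496; -0.339*log2(0.301) = 0.587204. H(P,Q) = 0.341496 + 0.587204 = 0.9287

0.9287 bits


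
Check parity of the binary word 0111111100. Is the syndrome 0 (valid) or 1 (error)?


Syndrome = XOR of all bits = 0 XOR 1 XOR 1 XOR 1 XOR 1 XOR 1 XOR 1 XOR 1 XOR 0 XOR 0 = 1

1


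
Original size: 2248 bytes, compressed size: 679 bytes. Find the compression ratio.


Ratio = original / compressed = 2248 / 679 = 3.3108

3.3108


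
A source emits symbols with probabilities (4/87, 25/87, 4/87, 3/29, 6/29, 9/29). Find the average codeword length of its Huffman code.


Huffman construction (repeatedly merge the two least-probable nodes; each merge adds 1 bit to every symbol beneath it): 4/87 + 4/87 = 8/87; 8/87 + 3/29 = 17/87; 17/87 + 6/29 = 35/87; 25/87 + 9/29 = 52/87; 35/87 + 52/87 = 1. Resulting codeword lengths (in the order the probabilities were given): (4, 2, 4, 3, 2, 2). L_avg = sum(p_i * l_i) = 4/87*4 + 25/87*2 + 4/87*4 + 3/29*3 + 6/29*2 + 9/29*2 = 199/87 = 2.2874

2.2874 bits


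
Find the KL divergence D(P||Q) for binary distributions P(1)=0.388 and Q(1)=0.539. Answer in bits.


KL = p*log2(p/q) + (1-p)*log2((1-p)/(1-q)) = 0.388*log2(0.388/0.539) + 0.612*log2(0.612/0.461) = 0.0662

0.0662 bits


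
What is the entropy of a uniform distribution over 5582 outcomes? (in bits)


H = log2(n) = log2(5582) = 12.4466

12.4466 bits


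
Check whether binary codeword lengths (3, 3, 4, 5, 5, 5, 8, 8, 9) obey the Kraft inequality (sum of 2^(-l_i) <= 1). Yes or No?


Kraft sum = sum(2^(-l_i)) = 0.416, need <= 1. Result: satisfied (a binary prefix-free code with these lengths exists)

Yes


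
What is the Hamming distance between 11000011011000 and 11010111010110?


Count differing positions: . . . ^ . ^ . . . . ^ ^ ^ . = 5 differences

5


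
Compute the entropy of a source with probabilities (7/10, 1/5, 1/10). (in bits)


H = -sum(p_i * log2(p_i)). Terms: -(7/10)*log2(7/10) = 0.360201; -(1/5)*log2(1/5) = 0.464386; -(1/10)*log2(1/10) = 0.332193. H = 0.360201 + 0.464386 + 0.332193 = 1.1568

1.1568 bits


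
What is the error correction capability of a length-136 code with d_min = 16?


Correction capability = floor((d-1)/2) = floor((16-1)/2) = 7

7 errors


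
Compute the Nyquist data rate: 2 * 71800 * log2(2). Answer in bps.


Rate = 2 * B * log2(M) = 2 * 71800 * 1.0 = 143600.0

143600.0 bps


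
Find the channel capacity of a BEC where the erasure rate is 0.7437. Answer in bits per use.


C = 1 - epsilon = 1 - 0.7437 = 0.2563

0.2563 bits


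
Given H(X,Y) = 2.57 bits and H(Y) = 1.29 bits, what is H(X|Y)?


H(X|Y) = H(X,Y) - H(Y) = 2.57 - 1.29 = 1.28

1.28 bits


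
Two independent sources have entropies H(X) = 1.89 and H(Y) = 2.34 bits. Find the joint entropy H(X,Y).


For independent variables, H(X,Y) = H(X) + H(Y) = 1.89 + 2.34 = 4.23

4.23 bits


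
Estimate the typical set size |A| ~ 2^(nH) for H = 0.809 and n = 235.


log2|A_typical| = nH = 235 * 0.809 = 190.115, so |A_typical| ~ 2^190.115 = 1.699e+57

1.699e+57


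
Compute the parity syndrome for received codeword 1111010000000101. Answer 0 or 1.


Syndrome = XOR of all bits = 1 XOR 1 XOR 1 XOR 1 XOR 0 XOR 1 XOR 0 XOR 0 XOR 0 XOR 0 XOR 0 XOR 0 XOR 0 XOR 1 XOR 0 XOR 1 = 1

1


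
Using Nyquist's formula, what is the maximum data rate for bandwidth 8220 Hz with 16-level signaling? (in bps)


Rate = 2 * B * log2(M) = 2 * 8220 * 4.0 = 65760.0

65760.0 bps


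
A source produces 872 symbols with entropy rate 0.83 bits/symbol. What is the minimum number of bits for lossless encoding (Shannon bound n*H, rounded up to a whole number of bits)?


Minimum bits >= n * H = 872 * 0.83 = 723.76, rounded up to a whole number of bits = 724

724 bits


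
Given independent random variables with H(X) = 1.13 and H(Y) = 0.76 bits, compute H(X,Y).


For independent variables, H(X,Y) = H(X) + H(Y) = 1.13 + 0.76 = 1.89

1.89 bits


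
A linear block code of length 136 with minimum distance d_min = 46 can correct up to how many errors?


Correction capability = floor((d-1)/2) = floor((46-1)/2) = 22

22 errors


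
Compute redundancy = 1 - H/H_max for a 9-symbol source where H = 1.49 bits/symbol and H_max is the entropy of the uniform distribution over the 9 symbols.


H_max = log2(K) = log2(9) = 3.1699 bits/symbol. Redundancy = 1 - H/H_max = 1 - 1.49/3.1699 = 1 - 0.47 = 0.53

0.53


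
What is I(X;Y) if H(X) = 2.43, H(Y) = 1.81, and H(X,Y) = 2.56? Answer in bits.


I(X;Y) = H(X) + H(Y) - H(X,Y) = 2.43 + 1.81 - 2.56 = 1.68

1.68 bits


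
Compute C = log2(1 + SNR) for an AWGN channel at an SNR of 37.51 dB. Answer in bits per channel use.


SNR_linear = 10^(37.51/10) = 5636.3766; C = log2(1 + SNR_linear) = log2(1 + 5636.3766) = 12.4608

12.4608 bits/channel use


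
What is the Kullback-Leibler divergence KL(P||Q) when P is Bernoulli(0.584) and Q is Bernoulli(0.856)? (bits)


KL = p*log2(p/q) + (1-p)*log2((1-p)/(1-q)) = 0.584*log2(0.584/0.856) + 0.416*log2(0.416/0.144) = 0.3145

0.3145 bits


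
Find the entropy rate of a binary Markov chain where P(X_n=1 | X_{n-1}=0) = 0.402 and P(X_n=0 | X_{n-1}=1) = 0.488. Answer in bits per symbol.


Stationary distribution: pi_0 = p10/(p01+p10) = 0.5483, pi_1 = 0.4517. Entropy rate H' = pi_0*H(p01) + pi_1*H(p10) = 0.5483*0.9721 + 0.4517*0.9996 = 0.9845

0.9845 bits/symbol


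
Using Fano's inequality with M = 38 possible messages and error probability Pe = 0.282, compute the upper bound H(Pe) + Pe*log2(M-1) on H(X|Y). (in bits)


H(Pe) = -Pe*log2(Pe) - (1-Pe)*log2(1-Pe) = -0.282*log2(0.282) - 0.718*log2(0.718) = 0.514998 + 0.343164 = 0.8582. Pe*log2(M-1) = 0.282*log2(37) = 1.469066. Bound = H(Pe) + Pe*log2(M-1) = 0.514998 + 0.343164 + 1.469066 = 2.3272

2.3272 bits


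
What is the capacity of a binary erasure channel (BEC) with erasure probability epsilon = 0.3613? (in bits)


C = 1 - epsilon = 1 - 0.3613 = 0.6387

0.6387 bits


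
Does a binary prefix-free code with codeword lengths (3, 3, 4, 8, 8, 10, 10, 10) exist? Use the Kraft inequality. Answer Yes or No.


Kraft sum = sum(2^(-l_i)) = 0.3232, need <= 1. Result: satisfied (a binary prefix-free code with these lengths exists)

Yes


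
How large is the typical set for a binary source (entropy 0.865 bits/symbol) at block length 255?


log2|A_typical| = nH = 255 * 0.865 = 220.575, so |A_typical| ~ 2^220.575 = 2.510e+66

2.510e+66


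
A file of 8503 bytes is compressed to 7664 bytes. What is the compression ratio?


Ratio = original / compressed = 8503 / 7664 = 1.1095

1.1095


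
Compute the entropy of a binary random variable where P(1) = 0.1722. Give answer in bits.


H = -p*log2(p) - (1-p)*log2(1-p). -0.1722*log2(0.1722) = 0.437017; -0.8278*log2(0.8278) = 0.225696. H = 0.437017 + 0.225696 = 0.6627

0.6627 bits


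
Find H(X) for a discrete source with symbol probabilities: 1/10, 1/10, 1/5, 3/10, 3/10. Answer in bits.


H = -sum(p_i * log2(p_i)). Terms: -(1/10)*log2(1/10) = 0.332193; -(1/10)*log2(1/10) = 0.332193; -(1/5)*log2(1/5) = 0.464386; -(3/10)*log2(3/10) = 0.521090; -(3/10)*log2(3/10) = 0.521090. H = 0.332193 + 0.332193 + 0.464386 + 0.521090 + 0.521090 = 2.171

2.171 bits


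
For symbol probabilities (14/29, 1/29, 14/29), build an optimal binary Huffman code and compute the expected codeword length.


Huffman construction (repeatedly merge the two least-probable nodes; each merge adds 1 bit to every symbol beneath it): 1/29 + 14/29 = 15/29; 14/29 + 15/29 = 1. Resulting codeword lengths (in the order the probabilities were given): (2, 2, 1). L_avg = sum(p_i * l_i) = 14/29*2 + 1/29*2 + 14/29*1 = 44/29 = 1.5172

1.5172 bits


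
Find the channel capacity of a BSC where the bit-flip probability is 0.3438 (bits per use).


H(p) = -p*log2(p) - (1-p)*log2(1-p) = -0.3438*log2(0.3438) - 0.6562*log2(0.6562) = 0.529575 + 0.398833 = 0.9284. C = 1 - H(p) = 1 - 0.9284 = 0.0716

0.0716 bits


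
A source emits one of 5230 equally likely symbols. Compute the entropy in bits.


H = log2(n) = log2(5230) = 12.3526

12.3526 bits


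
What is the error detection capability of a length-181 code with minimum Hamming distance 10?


Detection capability = d_min - 1 = 10 - 1 = 9

9 errors


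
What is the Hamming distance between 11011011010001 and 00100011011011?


Count differing positions: ^ ^ ^ ^ ^ . . . . . ^ . ^ . = 7 differences

7


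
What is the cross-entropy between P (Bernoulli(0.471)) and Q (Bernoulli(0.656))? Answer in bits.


H(P,Q) = -p*log2(q) - (1-p)*log2(1-q). -0.471*log2(0.656) = 0.286477; -0.529*log2(0.344) = 0.814406. H(P,Q) = 0.286477 + 0.814406 = 1.1009

1.1009 bits


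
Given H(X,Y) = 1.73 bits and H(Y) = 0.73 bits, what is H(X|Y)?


H(X|Y) = H(X,Y) - H(Y) = 1.73 - 0.73 = 1.0

1.0 bits


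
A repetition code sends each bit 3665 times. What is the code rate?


Rate = k/n = 1/3665

1/3665


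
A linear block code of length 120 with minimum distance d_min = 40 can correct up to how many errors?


Correction capability = floor((d-1)/2) = floor((40-1)/2) = 19

19 errors


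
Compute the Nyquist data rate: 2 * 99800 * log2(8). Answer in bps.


Rate = 2 * B * log2(M) = 2 * 99800 * 3.0 = 598800.0

598800.0 bps


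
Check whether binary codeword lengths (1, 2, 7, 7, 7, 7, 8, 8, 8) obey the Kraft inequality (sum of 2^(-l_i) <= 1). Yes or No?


Kraft sum = sum(2^(-l_i)) = 0.793, need <= 1. Result: satisfied (a binary prefix-free code with these lengths exists)

Yes


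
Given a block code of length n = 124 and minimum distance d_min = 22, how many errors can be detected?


Detection capability = d_min - 1 = 22 - 1 = 21

21 errors


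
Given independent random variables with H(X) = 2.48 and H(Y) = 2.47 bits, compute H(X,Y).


For independent variables, H(X,Y) = H(X) + H(Y) = 2.48 + 2.47 = 4.95

4.95 bits


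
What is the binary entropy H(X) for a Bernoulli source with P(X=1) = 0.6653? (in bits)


H = -p*log2(p) - (1-p)*log2(1-p). -0.6653*log2(0.6653) = 0.391145; -0.3347*log2(0.3347) = 0.528511. H = 0.391145 + 0.528511 = 0.9197

0.9197 bits


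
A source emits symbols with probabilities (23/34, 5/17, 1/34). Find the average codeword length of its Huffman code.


Huffman construction (repeatedly merge the two least-probable nodes; each merge adds 1 bit to every symbol beneath it): 1/34 + 5/17 = 11/34; 11/34 + 23/34 = 1. Resulting codeword lengths (in the order the probabilities were given): (1, 2, 2). L_avg = sum(p_i * l_i) = 23/34*1 + 5/17*2 + 1/34*2 = 45/34 = 1.3235

1.3235 bits


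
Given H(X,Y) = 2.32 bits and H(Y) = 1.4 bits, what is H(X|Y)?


H(X|Y) = H(X,Y) - H(Y) = 2.32 - 1.4 = 0.92

0.92 bits


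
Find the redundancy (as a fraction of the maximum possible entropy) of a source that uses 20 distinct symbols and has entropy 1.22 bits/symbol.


H_max = log2(K) = log2(20) = 4.3219 bits/symbol. Redundancy = 1 - H/H_max = 1 - 1.22/4.3219 = 1 - 0.2823 = 0.7177

0.7177


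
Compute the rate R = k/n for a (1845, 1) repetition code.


Rate = k/n = 1/1845

1/1845


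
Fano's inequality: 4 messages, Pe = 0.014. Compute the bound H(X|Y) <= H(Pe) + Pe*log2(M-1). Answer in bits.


H(Pe) = -Pe*log2(Pe) - (1-Pe)*log2(1-Pe) = -0.014*log2(0.014) - 0.986*log2(0.986) = 0.086218 + 0.020056 = 0.1063. Pe*log2(M-1) = 0.014*log2(3) = 0.022189. Bound = H(Pe) + Pe*log2(M-1) = 0.086218 + 0.020056 + 0.022189 = 0.1285

0.1285 bits


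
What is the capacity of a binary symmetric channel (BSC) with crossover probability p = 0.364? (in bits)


H(p) = -p*log2(p) - (1-p)*log2(1-p) = -0.364*log2(0.364) - 0.636*log2(0.636) = 0.530708 + 0.415245 = 0.946. C = 1 - H(p) = 1 - 0.946 = 0.054

0.054 bits


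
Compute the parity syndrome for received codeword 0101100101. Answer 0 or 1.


Syndrome = XOR of all bits = 0 XOR 1 XOR 0 XOR 1 XOR 1 XOR 0 XOR 0 XOR 1 XOR 0 XOR 1 = 1

1


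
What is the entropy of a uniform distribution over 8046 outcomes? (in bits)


H = log2(n) = log2(8046) = 12.9741

12.9741 bits


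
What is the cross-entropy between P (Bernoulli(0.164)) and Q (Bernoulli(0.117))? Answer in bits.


H(P,Q) = -p*log2(q) - (1-p)*log2(1-q). -0.164*log2(0.117) = 0.507649; -0.836*log2(0.883) = 0.150074. H(P,Q) = 0.507649 + 0.150074 = 0.6577

0.6577 bits


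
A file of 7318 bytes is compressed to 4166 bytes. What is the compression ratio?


Ratio = original / compressed = 7318 / 4166 = 1.7566

1.7566


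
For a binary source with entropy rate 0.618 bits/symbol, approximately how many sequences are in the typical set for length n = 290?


log2|A_typical| = nH = 290 * 0.618 = 179.22, so |A_typical| ~ 2^179.22 = 8.925e+53

8.925e+53


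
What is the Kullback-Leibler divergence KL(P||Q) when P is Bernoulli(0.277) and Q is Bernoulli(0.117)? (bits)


KL = p*log2(p/q) + (1-p)*log2((1-p)/(1-q)) = 0.277*log2(0.277/0.117) + 0.723*log2(0.723/0.883) = 0.1359

0.1359 bits


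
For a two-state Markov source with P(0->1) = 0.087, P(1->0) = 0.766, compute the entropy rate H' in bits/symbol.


Stationary distribution: pi_0 = p10/(p01+p10) = 0.898, pi_1 = 0.102. Entropy rate H' = pi_0*H(p01) + pi_1*H(p10) = 0.898*0.4264 + 0.102*0.7849 = 0.4629

0.4629 bits/symbol


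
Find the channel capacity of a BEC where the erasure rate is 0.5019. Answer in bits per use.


C = 1 - epsilon = 1 - 0.5019 = 0.4981

0.4981 bits


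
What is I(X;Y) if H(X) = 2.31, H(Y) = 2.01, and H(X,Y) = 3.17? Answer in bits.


I(X;Y) = H(X) + H(Y) - H(X,Y) = 2.31 + 2.01 - 3.17 = 1.15

1.15 bits


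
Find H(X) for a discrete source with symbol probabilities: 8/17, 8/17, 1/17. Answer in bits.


H = -sum(p_i * log2(p_i)). Terms: -(8/17)*log2(8/17) = 0.511747; -(8/17)*log2(8/17) = 0.511747; -(1/17)*log2(1/17) = 0.240439. H = 0.511747 + 0.511747 + 0.240439 = 1.2639

1.2639 bits


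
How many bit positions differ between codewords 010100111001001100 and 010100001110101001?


Count differing positions: . . . . . . ^ ^ . ^ ^ ^ ^ . . ^ . ^ = 8 differences

8


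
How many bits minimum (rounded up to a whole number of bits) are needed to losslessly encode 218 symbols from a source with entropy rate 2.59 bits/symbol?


Minimum bits >= n * H = 218 * 2.59 = 564.62, rounded up to a whole number of bits = 565

565 bits


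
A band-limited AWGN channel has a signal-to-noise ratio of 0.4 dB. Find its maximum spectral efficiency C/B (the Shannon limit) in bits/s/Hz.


SNR_linear = 10^(0.4/10) = 1.0965; C/B = log2(1 + SNR_linear) = log2(1 + 1.0965) = 1.068

1.068 bits/s/Hz


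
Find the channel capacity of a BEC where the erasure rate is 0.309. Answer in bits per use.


C = 1 - epsilon = 1 - 0.309 = 0.691

0.691 bits


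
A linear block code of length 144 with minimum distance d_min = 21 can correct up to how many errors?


Correction capability = floor((d-1)/2) = floor((21-1)/2) = 10

10 errors


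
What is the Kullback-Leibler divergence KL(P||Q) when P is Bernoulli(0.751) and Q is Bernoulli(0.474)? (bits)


KL = p*log2(p/q) + (1-p)*log2((1-p)/(1-q)) = 0.751*log2(0.751/0.474) + 0.249*log2(0.249/0.526) = 0.23

0.23 bits


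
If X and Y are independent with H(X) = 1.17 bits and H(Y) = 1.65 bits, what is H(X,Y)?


For independent variables, H(X,Y) = H(X) + H(Y) = 1.17 + 1.65 = 2.82

2.82 bits


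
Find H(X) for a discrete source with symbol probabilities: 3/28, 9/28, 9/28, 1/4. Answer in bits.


H = -sum(p_i * log2(p_i)). Terms: -(3/28)*log2(3/28) = 0.345256; -(9/28)*log2(9/28) = 0.526317; -(9/28)*log2(9/28) = 0.526317; -(1/4)*log2(1/4) = 0.500000. H = 0.345256 + 0.526317 + 0.526317 + 0.500000 = 1.8979

1.8979 bits


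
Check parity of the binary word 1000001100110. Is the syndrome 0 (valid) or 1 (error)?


Syndrome = XOR of all bits = 1 XOR 0 XOR 0 XOR 0 XOR 0 XOR 0 XOR 1 XOR 1 XOR 0 XOR 0 XOR 1 XOR 1 XOR 0 = 1

1


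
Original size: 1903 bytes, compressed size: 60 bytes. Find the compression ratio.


Ratio = original / compressed = 1903 / 60 = 31.7167

31.7167


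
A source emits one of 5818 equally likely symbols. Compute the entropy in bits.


H = log2(n) = log2(5818) = 12.5063

12.5063 bits


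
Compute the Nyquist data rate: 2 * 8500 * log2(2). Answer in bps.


Rate = 2 * B * log2(M) = 2 * 8500 * 1.0 = 17000.0

17000.0 bps


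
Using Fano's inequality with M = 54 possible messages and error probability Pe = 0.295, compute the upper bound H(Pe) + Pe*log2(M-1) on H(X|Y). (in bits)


H(Pe) = -Pe*log2(Pe) - (1-Pe)*log2(1-Pe) = -0.295*log2(0.295) - 0.705*log2(0.705) = 0.519558 + 0.355535 = 0.8751. Pe*log2(M-1) = 0.295*log2(53) = 1.689737. Bound = H(Pe) + Pe*log2(M-1) = 0.519558 + 0.355535 + 1.689737 = 2.5648

2.5648 bits


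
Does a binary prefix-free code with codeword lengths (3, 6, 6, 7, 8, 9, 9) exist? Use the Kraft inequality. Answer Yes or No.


Kraft sum = sum(2^(-l_i)) = 0.1719, need <= 1. Result: satisfied (a binary prefix-free code with these lengths exists)

Yes


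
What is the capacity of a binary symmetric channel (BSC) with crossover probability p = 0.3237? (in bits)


H(p) = -p*log2(p) - (1-p)*log2(1-p) = -0.3237*log2(0.3237) - 0.6763*log2(0.6763) = 0.526748 + 0.381612 = 0.9084. C = 1 - H(p) = 1 - 0.9084 = 0.0916

0.0916 bits


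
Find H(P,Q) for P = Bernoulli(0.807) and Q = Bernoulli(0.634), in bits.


H(P,Q) = -p*log2(q) - (1-p)*log2(1-q). -0.807*log2(0.634) = 0.530558; -0.193*log2(0.366) = 0.279866. H(P,Q) = 0.530558 + 0.279866 = 0.8104

0.8104 bits


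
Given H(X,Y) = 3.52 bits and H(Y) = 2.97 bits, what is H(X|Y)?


H(X|Y) = H(X,Y) - H(Y) = 3.52 - 2.97 = 0.55

0.55 bits


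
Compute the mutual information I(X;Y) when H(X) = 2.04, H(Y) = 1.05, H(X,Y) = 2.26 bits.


I(X;Y) = H(X) + H(Y) - H(X,Y) = 2.04 + 1.05 - 2.26 = 0.83

0.83 bits


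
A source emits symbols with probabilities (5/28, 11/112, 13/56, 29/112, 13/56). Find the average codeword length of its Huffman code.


Huffman construction (repeatedly merge the two least-probable nodes; each merge adds 1 bit to every symbol beneath it): 11/112 + 5/28 = 31/112; 13/56 + 13/56 = 13/28; 29/112 + 31/112 = 15/28; 13/28 + 15/28 = 1. Resulting codeword lengths (in the order the probabilities were given): (3, 3, 2, 2, 2). L_avg = sum(p_i * l_i) = 5/28*3 + 11/112*3 + 13/56*2 + 29/112*2 + 13/56*2 = 255/112 = 2.2768

2.2768 bits


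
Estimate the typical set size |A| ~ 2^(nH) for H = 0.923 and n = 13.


log2|A_typical| = nH = 13 * 0.923 = 11.999, so |A_typical| ~ 2^11.999 = 4.093e+03

4.093e+03


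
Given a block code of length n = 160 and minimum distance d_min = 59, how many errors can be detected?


Detection capability = d_min - 1 = 59 - 1 = 58

58 errors


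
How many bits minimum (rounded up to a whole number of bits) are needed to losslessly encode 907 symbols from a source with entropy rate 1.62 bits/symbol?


Minimum bits >= n * H = 907 * 1.62 = 1469.34, rounded up to a whole number of bits = 1470

1470 bits


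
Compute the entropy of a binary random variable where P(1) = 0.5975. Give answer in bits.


H = -p*log2(p) - (1-p)*log2(1-p). -0.5975*log2(0.5975) = 0.443936; -0.4025*log2(0.4025) = 0.528458. H = 0.443936 + 0.528458 = 0.9724

0.9724 bits


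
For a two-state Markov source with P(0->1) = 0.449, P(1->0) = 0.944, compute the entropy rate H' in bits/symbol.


Stationary distribution: pi_0 = p10/(p01+p10) = 0.6777, pi_1 = 0.3223. Entropy rate H' = pi_0*H(p01) + pi_1*H(p10) = 0.6777*0.9925 + 0.3223*0.3114 = 0.7729

0.7729 bits/symbol


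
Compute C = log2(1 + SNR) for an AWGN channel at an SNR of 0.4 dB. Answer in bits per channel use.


SNR_linear = 10^(0.4/10) = 1.0965; C = log2(1 + SNR_linear) = log2(1 + 1.0965) = 1.068

1.068 bits/channel use


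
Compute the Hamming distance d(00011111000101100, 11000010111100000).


Count differing positions: ^ ^ . ^ ^ ^ . ^ ^ ^ ^ . . ^ ^ . . = 11 differences

11


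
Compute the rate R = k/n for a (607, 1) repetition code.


Rate = k/n = 1/607

1/607


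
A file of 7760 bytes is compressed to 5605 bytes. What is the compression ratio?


Ratio = original / compressed = 7760 / 5605 = 1.3845

1.3845


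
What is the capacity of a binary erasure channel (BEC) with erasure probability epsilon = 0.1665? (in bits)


C = 1 - epsilon = 1 - 0.1665 = 0.8335

0.8335 bits


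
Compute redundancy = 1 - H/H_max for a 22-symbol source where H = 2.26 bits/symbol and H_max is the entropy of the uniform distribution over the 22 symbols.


H_max = log2(K) = log2(22) = 4.4594 bits/symbol. Redundancy = 1 - H/H_max = 1 - 2.26/4.4594 = 1 - 0.5068 = 0.4932

0.4932


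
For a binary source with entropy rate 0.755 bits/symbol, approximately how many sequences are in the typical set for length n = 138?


log2|A_typical| = nH = 138 * 0.755 = 104.19, so |A_typical| ~ 2^104.19 = 2.314e+31

2.314e+31


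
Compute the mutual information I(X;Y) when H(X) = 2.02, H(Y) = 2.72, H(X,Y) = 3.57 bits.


I(X;Y) = H(X) + H(Y) - H(X,Y) = 2.02 + 2.72 - 3.57 = 1.17

1.17 bits


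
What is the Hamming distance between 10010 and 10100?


Count differing positions: . . ^ ^ . = 2 differences

2


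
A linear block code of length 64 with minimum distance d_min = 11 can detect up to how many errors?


Detection capability = d_min - 1 = 11 - 1 = 10

10 errors


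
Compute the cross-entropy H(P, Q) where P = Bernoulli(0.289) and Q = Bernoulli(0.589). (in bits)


H(P,Q) = -p*log2(q) - (1-p)*log2(1-q). -0.289*log2(0.589) = 0.220698; -0.711*log2(0.411) = 0.912063. H(P,Q) = 0.220698 + 0.912063 = 1.1328

1.1328 bits


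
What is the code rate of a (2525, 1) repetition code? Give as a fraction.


Rate = k/n = 1/2525

1/2525


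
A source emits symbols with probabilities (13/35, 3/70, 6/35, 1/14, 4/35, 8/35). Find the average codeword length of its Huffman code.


Huffman construction (repeatedly merge the two least-probable nodes; each merge adds 1 bit to every symbol beneath it): 3/70 + 1/14 = 4/35; 4/35 + 4/35 = 8/35; 6/35 + 8/35 = 2/5; 8/35 + 13/35 = 3/5; 2/5 + 3/5 = 1. Resulting codeword lengths (in the order the probabilities were given): (2, 4, 2, 4, 3, 2). L_avg = sum(p_i * l_i) = 13/35*2 + 3/70*4 + 6/35*2 + 1/14*4 + 4/35*3 + 8/35*2 = 82/35 = 2.3429

2.3429 bits


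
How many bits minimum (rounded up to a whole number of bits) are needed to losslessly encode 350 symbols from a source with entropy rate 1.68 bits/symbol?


Minimum bits >= n * H = 350 * 1.68 = 588.0, rounded up to a whole number of bits = 588

588 bits


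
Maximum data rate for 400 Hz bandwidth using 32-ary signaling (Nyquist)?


Rate = 2 * B * log2(M) = 2 * 400 * 5.0 = 4000.0

4000.0 bps


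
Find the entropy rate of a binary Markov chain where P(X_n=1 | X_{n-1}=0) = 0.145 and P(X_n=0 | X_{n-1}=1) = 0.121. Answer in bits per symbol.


Stationary distribution: pi_0 = p10/(p01+p10) = 0.4549, pi_1 = 0.5451. Entropy rate H' = pi_0*H(p01) + pi_1*H(p10) = 0.4549*0.5972 + 0.5451*0.5322 = 0.5618

0.5618 bits/symbol


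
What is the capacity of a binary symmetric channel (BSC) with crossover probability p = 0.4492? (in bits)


H(p) = -p*log2(p) - (1-p)*log2(1-p) = -0.4492*log2(0.4492) - 0.5508*log2(0.5508) = 0.518633 + 0.473908 = 0.9925. C = 1 - H(p) = 1 - 0.9925 = 0.0075

0.0075 bits


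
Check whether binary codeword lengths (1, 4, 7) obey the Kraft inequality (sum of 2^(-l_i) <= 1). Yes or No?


Kraft sum = sum(2^(-l_i)) = 0.5703, need <= 1. Result: satisfied (a binary prefix-free code with these lengths exists)

Yes


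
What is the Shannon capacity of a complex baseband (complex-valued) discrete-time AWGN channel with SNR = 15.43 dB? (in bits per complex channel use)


SNR_linear = 10^(15.43/10) = 34.914; C = log2(1 + SNR_linear) = log2(1 + 34.914) = 5.1665

5.1665 bits/channel use


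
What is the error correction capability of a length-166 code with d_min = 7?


Correction capability = floor((d-1)/2) = floor((7-1)/2) = 3

3 errors


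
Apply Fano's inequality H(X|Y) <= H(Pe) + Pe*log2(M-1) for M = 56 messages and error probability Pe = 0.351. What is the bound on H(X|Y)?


H(Pe) = -Pe*log2(Pe) - (1-Pe)*log2(1-Pe) = -0.351*log2(0.351) - 0.649*log2(0.649) = 0.530170 + 0.404788 = 0.935. Pe*log2(M-1) = 0.351*log2(55) = 2.029257. Bound = H(Pe) + Pe*log2(M-1) = 0.530170 + 0.404788 + 2.029257 = 2.9642

2.9642 bits


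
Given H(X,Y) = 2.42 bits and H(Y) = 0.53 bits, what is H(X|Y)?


H(X|Y) = H(X,Y) - H(Y) = 2.42 - 0.53 = 1.89

1.89 bits


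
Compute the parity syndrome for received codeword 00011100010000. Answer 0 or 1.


Syndrome = XOR of all bits = 0 XOR 0 XOR 0 XOR 1 XOR 1 XOR 1 XOR 0 XOR 0 XOR 0 XOR 1 XOR 0 XOR 0 XOR 0 XOR 0 = 0

0


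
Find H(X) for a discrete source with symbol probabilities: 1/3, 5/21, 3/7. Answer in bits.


H = -sum(p_i * log2(p_i)). Terms: -(1/3)*log2(1/3) = 0.528321; -(5/21)*log2(5/21) = 0.492950; -(3/7)*log2(3/7) = 0.523882. H = 0.528321 + 0.492950 + 0.523882 = 1.5452

1.5452 bits


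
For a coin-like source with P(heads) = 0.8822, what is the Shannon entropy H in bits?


H = -p*log2(p) - (1-p)*log2(1-p). -0.8822*log2(0.8822) = 0.159521; -0.1178*log2(0.1178) = 0.363482. H = 0.159521 + 0.363482 = 0.523

0.523 bits


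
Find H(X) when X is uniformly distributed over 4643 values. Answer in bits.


H = log2(n) = log2(4643) = 12.1808

12.1808 bits


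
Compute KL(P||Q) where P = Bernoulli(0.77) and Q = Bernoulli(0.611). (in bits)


KL = p*log2(p/q) + (1-p)*log2((1-p)/(1-q)) = 0.77*log2(0.77/0.611) + 0.23*log2(0.23/0.389) = 0.0826

0.0826 bits


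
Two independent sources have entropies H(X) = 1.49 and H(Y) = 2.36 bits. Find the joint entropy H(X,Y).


For independent variables, H(X,Y) = H(X) + H(Y) = 1.49 + 2.36 = 3.85

3.85 bits


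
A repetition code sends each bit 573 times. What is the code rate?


Rate = k/n = 1/573

1/573


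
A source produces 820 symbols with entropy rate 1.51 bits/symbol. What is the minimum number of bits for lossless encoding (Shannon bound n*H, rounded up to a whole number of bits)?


Minimum bits >= n * H = 820 * 1.51 = 1238.2, rounded up to a whole number of bits = 1239

1239 bits


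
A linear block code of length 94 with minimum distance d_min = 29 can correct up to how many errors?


Correction capability = floor((d-1)/2) = floor((29-1)/2) = 14

14 errors


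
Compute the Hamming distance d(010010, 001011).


Count differing positions: . ^ ^ . . ^ = 3 differences

3


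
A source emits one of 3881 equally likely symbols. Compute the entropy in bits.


H = log2(n) = log2(3881) = 11.9222

11.9222 bits


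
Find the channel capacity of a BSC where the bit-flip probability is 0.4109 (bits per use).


H(p) = -p*log2(p) - (1-p)*log2(1-p) = -0.4109*log2(0.4109) - 0.5891*log2(0.5891) = 0.527243 + 0.449728 = 0.977. C = 1 - H(p) = 1 - 0.977 = 0.023

0.023 bits


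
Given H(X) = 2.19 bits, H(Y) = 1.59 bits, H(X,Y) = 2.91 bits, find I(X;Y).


I(X;Y) = H(X) + H(Y) - H(X,Y) = 2.19 + 1.59 - 2.91 = 0.87

0.87 bits


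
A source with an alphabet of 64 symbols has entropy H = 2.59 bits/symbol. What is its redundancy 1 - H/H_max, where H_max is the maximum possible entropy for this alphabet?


H_max = log2(K) = log2(64) = 6.0 bits/symbol. Redundancy = 1 - H/H_max = 1 - 2.59/6.0 = 1 - 0.4317 = 0.5683

0.5683


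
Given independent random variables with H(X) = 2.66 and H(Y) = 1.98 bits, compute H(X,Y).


For independent variables, H(X,Y) = H(X) + H(Y) = 2.66 + 1.98 = 4.64

4.64 bits


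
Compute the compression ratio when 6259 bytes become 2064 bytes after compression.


Ratio = original / compressed = 6259 / 2064 = 3.0325

3.0325


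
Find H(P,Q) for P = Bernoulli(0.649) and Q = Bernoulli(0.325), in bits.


H(P,Q) = -p*log2(q) - (1-p)*log2(1-q). -0.649*log2(0.325) = 1.052346; -0.351*log2(0.675) = 0.199031. H(P,Q) = 1.052346 + 0.199031 = 1.2514

1.2514 bits


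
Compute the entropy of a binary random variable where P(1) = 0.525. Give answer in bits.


H = -p*log2(p) - (1-p)*log2(1-p). -0.525*log2(0.525) = 0.488046; -0.475*log2(0.475) = 0.510150. H = 0.488046 + 0.510150 = 0.9982

0.9982 bits


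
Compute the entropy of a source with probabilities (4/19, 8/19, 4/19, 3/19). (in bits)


H = -sum(p_i * log2(p_i)). Terms: -(4/19)*log2(4/19) = 0.473248; -(8/19)*log2(8/19) = 0.525443; -(4/19)*log2(4/19) = 0.473248; -(3/19)*log2(3/19) = 0.420468. H = 0.473248 + 0.525443 + 0.473248 + 0.420468 = 1.8924

1.8924 bits


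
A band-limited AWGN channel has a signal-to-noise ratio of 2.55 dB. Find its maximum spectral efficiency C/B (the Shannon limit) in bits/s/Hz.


SNR_linear = 10^(2.55/10) = 1.7989; C/B = log2(1 + SNR_linear) = log2(1 + 1.7989) = 1.4848

1.4848 bits/s/Hz


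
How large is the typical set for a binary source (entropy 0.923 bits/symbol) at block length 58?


log2|A_typical| = nH = 58 * 0.923 = 53.534, so |A_typical| ~ 2^53.534 = 1.304e+16

1.304e+16


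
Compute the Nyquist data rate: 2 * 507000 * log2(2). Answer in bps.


Rate = 2 * B * log2(M) = 2 * 507000 * 1.0 = 1014000.0

1014000.0 bps


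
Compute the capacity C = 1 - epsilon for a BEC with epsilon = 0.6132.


C = 1 - epsilon = 1 - 0.6132 = 0.3868

0.3868 bits


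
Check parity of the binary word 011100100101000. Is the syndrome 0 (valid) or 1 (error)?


Syndrome = XOR of all bits = 0 XOR 1 XOR 1 XOR 1 XOR 0 XOR 0 XOR 1 XOR 0 XOR 0 XOR 1 XOR 0 XOR 1 XOR 0 XOR 0 XOR 0 = 0

0


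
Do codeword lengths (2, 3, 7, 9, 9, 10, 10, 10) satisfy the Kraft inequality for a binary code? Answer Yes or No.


Kraft sum = sum(2^(-l_i)) = 0.3896, need <= 1. Result: satisfied (a binary prefix-free code with these lengths exists)

Yes


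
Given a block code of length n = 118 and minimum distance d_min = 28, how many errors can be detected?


Detection capability = d_min - 1 = 28 - 1 = 27

27 errors


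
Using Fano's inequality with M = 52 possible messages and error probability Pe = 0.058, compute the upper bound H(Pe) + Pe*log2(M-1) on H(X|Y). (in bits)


H(Pe) = -Pe*log2(Pe) - (1-Pe)*log2(1-Pe) = -0.058*log2(0.058) - 0.942*log2(0.942) = 0.238253 + 0.081201 = 0.3195. Pe*log2(M-1) = 0.058*log2(51) = 0.329001. Bound = H(Pe) + Pe*log2(M-1) = 0.238253 + 0.081201 + 0.329001 = 0.6485

0.6485 bits


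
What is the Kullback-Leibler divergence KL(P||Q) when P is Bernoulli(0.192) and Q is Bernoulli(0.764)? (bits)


KL = p*log2(p/q) + (1-p)*log2((1-p)/(1-q)) = 0.192*log2(0.192/0.764) + 0.808*log2(0.808/0.236) = 1.0521

1.0521 bits


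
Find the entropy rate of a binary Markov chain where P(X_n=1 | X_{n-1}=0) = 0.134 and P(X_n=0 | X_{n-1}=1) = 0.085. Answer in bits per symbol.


Stationary distribution: pi_0 = p10/(p01+p10) = 0.3881, pi_1 = 0.6119. Entropy rate H' = pi_0*H(p01) + pi_1*H(p10) = 0.3881*0.5683 + 0.6119*0.4196 = 0.4773

0.4773 bits/symbol


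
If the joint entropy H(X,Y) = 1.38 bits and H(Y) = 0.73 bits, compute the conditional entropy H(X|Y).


H(X|Y) = H(X,Y) - H(Y) = 1.38 - 0.73 = 0.65

0.65 bits


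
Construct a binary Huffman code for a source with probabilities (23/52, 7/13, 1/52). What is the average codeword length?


Huffman construction (repeatedly merge the two least-probable nodes; each merge adds 1 bit to every symbol beneath it): 1/52 + 23/52 = 6/13; 6/13 + 7/13 = 1. Resulting codeword lengths (in the order the probabilities were given): (2, 1, 2). L_avg = sum(p_i * l_i) = 23/52*2 + 7/13*1 + 1/52*2 = 19/13 = 1.4615

1.4615 bits


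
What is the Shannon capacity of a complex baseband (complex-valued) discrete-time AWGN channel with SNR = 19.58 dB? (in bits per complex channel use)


SNR_linear = 10^(19.58/10) = 90.7821; C = log2(1 + SNR_linear) = log2(1 + 90.7821) = 6.5201

6.5201 bits/channel use


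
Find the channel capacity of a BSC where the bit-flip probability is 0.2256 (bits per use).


H(p) = -p*log2(p) - (1-p)*log2(1-p) = -0.2256*log2(0.2256) - 0.7744*log2(0.7744) = 0.484625 + 0.285637 = 0.7703. C = 1 - H(p) = 1 - 0.7703 = 0.2297

0.2297 bits


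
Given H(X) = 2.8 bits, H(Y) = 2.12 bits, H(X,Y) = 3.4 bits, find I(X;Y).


I(X;Y) = H(X) + H(Y) - H(X,Y) = 2.8 + 2.12 - 3.4 = 1.52

1.52 bits


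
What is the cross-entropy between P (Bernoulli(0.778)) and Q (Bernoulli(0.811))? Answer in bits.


H(P,Q) = -p*log2(q) - (1-p)*log2(1-q). -0.778*log2(0.811) = 0.235132; -0.222*log2(0.189) = 0.533586. H(P,Q) = 0.235132 + 0.533586 = 0.7687

0.7687 bits


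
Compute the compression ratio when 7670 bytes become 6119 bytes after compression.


Ratio = original / compressed = 7670 / 6119 = 1.2535

1.2535


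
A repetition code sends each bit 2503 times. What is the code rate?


Rate = k/n = 1/2503

1/2503


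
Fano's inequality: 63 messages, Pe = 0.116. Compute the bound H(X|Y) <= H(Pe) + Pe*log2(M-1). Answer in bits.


H(Pe) = -Pe*log2(Pe) - (1-Pe)*log2(1-Pe) = -0.116*log2(0.116) - 0.884*log2(0.884) = 0.360505 + 0.157247 = 0.5178. Pe*log2(M-1) = 0.116*log2(62) = 0.690687. Bound = H(Pe) + Pe*log2(M-1) = 0.360505 + 0.157247 + 0.690687 = 1.2084

1.2084 bits


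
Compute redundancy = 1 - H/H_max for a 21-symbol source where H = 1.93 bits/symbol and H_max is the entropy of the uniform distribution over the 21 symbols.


H_max = log2(K) = log2(21) = 4.3923 bits/symbol. Redundancy = 1 - H/H_max = 1 - 1.93/4.3923 = 1 - 0.4394 = 0.5606

0.5606


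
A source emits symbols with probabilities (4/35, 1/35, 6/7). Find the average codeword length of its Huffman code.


Huffman construction (repeatedly merge the two least-probable nodes; each merge adds 1 bit to every symbol beneath it): 1/35 + 4/35 = 1/7; 1/7 + 6/7 = 1. Resulting codeword lengths (in the order the probabilities were given): (2, 2, 1). L_avg = sum(p_i * l_i) = 4/35*2 + 1/35*2 + 6/7*1 = 8/7 = 1.1429

1.1429 bits


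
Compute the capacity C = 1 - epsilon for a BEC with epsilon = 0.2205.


C = 1 - epsilon = 1 - 0.2205 = 0.7795

0.7795 bits


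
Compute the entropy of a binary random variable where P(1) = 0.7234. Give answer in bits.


H = -p*log2(p) - (1-p)*log2(1-p). -0.7234*log2(0.7234) = 0.337925; -0.2766*log2(0.2766) = 0.512852. H = 0.337925 + 0.512852 = 0.8508

0.8508 bits


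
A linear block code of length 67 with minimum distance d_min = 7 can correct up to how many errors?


Correction capability = floor((d-1)/2) = floor((7-1)/2) = 3

3 errors


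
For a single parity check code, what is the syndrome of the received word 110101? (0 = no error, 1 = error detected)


Syndrome = XOR of all bits = 1 XOR 1 XOR 0 XOR 1 XOR 0 XOR 1 = 0

0


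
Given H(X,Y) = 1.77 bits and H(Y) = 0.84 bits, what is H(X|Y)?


H(X|Y) = H(X,Y) - H(Y) = 1.77 - 0.84 = 0.93

0.93 bits


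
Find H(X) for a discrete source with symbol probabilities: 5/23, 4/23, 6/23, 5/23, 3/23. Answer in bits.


H = -sum(p_i * log2(p_i)). Terms: -(5/23)*log2(5/23) = 0.478616; -(4/23)*log2(4/23) = 0.438880; -(6/23)*log2(6/23) = 0.505722; -(5/23)*log2(5/23) = 0.478616; -(3/23)*log2(3/23) = 0.383296. H = 0.478616 + 0.438880 + 0.505722 + 0.478616 + 0.383296 = 2.2851

2.2851 bits


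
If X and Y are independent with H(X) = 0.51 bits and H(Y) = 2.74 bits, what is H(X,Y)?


For independent variables, H(X,Y) = H(X) + H(Y) = 0.51 + 2.74 = 3.25

3.25 bits


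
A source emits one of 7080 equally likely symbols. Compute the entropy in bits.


H = log2(n) = log2(7080) = 12.7895

12.7895 bits


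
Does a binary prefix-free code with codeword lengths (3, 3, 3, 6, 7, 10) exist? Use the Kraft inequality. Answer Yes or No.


Kraft sum = sum(2^(-l_i)) = 0.3994, need <= 1. Result: satisfied (a binary prefix-free code with these lengths exists)

Yes
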